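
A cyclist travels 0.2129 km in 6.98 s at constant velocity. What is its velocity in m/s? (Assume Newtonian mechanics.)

d = 0.2129 km × 1000.0 = 212.9 m
v = d / t = 212.9 / 6.98 = 30.5 m/s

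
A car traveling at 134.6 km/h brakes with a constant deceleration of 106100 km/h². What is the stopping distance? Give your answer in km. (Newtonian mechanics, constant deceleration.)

v₀ = 134.6 km/h × 0.2777777777777778 = 37.3889 m/s
a = 106100 km/h² × 7.716049382716049e-05 = 8.18673 m/s²
d = v₀² / (2a) = 37.3889² / (2 × 8.18673) = 1397.93 / 16.3735 = 85.3776 m
d = 85.3776 m / 1000.0 = 0.08538 km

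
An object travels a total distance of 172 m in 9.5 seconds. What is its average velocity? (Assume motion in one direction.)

v_avg = Δd / Δt = 172 / 9.5 = 18.11 m/s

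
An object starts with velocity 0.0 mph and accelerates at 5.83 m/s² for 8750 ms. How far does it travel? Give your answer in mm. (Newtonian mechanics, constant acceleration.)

v₀ = 0.0 mph × 0.44704 = 0.0 m/s
t = 8750 ms × 0.001 = 8.75 s
d = v₀ × t + ½ × a × t² = 0.0 × 8.75 + 0.5 × 5.83 × 8.75² = 223.18 m
d = 223.18 m / 0.001 = 223200 mm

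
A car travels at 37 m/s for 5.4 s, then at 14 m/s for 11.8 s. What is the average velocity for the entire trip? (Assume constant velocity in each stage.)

d₁ = v₁t₁ = 37 × 5.4 = 199.8 m
d₂ = v₂t₂ = 14 × 11.8 = 165.2 m
d_total = 365.0 m, t_total = 17.2 s
v_avg = d_total/t_total = 365.0/17.2 = 21.22 m/s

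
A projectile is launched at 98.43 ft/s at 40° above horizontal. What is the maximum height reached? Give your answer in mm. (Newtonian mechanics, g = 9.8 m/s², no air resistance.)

v₀ = 98.43 ft/s × 0.3048 = 30.0015 m/s
H = v₀² × sin²(θ) / (2g) = 30.0015² × sin(40°)² / (2 × 9.8) = 900.09 × 0.413176 / 19.6 = 18.9743 m
H = 18.9743 m / 0.001 = 18970 mm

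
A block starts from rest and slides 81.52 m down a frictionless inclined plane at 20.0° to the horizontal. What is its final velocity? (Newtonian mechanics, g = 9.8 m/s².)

a = g sin(θ) = 9.8 × sin(20.0°) = 3.3518 m/s²
v = √(2ad) = √(2 × 3.3518 × 81.52) = 23.38 m/s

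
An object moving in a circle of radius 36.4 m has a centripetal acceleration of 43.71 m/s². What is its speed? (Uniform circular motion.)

v = √(a_c × r) = √(43.71 × 36.4) = 39.89 m/s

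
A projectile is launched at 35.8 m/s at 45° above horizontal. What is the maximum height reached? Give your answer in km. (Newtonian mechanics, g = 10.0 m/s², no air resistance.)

H = v₀² × sin²(θ) / (2g) = 35.8² × sin(45°)² / (2 × 10.0) = 1281.64 × 0.5 / 20.0 = 32.041 m
H = 32.041 m / 1000.0 = 0.03204 km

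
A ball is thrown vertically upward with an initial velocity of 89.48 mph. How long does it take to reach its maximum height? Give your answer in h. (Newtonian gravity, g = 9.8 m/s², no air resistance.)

v₀ = 89.48 mph × 0.44704 = 40.0011 m/s
t_up = v₀ / g = 40.0011 / 9.8 = 4.08174 s
t_up = 4.08174 s / 3600.0 = 0.001134 h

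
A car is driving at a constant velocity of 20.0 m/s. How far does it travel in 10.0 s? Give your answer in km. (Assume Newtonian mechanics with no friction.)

d = v × t = 20.0 × 10.0 = 200.0 m
d = 200.0 m / 1000.0 = 0.2 km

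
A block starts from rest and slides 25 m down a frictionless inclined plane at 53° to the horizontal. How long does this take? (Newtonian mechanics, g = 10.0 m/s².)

a = g sin(θ) = 10.0 × sin(53°) = 7.9864 m/s²
t = √(2d/a) = √(2 × 25 / 7.9864) = 2.5 s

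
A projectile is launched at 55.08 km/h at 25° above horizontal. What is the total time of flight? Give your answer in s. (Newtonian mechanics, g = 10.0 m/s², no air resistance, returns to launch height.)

v₀ = 55.08 km/h × 0.2777777777777778 = 15.3 m/s
T = 2 × v₀ × sin(θ) / g = 2 × 15.3 × sin(25°) / 10.0 = 2 × 15.3 × 0.422618 / 10.0 = 1.293 s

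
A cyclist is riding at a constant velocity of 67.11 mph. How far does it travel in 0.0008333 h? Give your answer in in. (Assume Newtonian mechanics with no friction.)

v = 67.11 mph × 0.44704 = 30.0009 m/s
t = 0.0008333 h × 3600.0 = 2.99988 s
d = v × t = 30.0009 × 2.99988 = 89.9991 m
d = 89.9991 m / 0.0254 = 3543 in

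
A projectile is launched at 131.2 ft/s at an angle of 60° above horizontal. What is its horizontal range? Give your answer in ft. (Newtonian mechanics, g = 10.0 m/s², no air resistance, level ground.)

v₀ = 131.2 ft/s × 0.3048 = 39.9898 m/s
R = v₀² × sin(2θ) / g = 39.9898² × sin(2 × 60°) / 10.0 = 1599.18 × 0.866025 / 10.0 = 138.493 m
R = 138.493 m / 0.3048 = 454.4 ft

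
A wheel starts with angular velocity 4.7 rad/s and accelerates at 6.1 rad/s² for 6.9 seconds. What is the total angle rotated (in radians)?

θ = ω₀t + ½αt² = 4.7×6.9 + ½×6.1×6.9² = 177.64 rad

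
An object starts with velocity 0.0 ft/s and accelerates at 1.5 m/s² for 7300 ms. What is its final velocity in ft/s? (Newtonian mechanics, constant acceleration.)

v₀ = 0.0 ft/s × 0.3048 = 0.0 m/s
t = 7300 ms × 0.001 = 7.3 s
v = v₀ + a × t = 0.0 + 1.5 × 7.3 = 10.95 m/s
v = 10.95 m/s / 0.3048 = 35.93 ft/s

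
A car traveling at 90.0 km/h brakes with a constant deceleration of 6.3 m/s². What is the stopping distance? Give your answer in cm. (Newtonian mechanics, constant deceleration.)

v₀ = 90.0 km/h × 0.2777777777777778 = 25.0 m/s
d = v₀² / (2a) = 25.0² / (2 × 6.3) = 625.0 / 12.6 = 49.6032 m
d = 49.6032 m / 0.01 = 4960 cm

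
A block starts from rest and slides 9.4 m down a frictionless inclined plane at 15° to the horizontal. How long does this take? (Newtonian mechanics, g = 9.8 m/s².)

a = g sin(θ) = 9.8 × sin(15°) = 2.5364 m/s²
t = √(2d/a) = √(2 × 9.4 / 2.5364) = 2.72 s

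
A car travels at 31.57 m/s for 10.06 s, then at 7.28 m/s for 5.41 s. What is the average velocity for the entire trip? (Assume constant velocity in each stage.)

d₁ = v₁t₁ = 31.57 × 10.06 = 317.5942 m
d₂ = v₂t₂ = 7.28 × 5.41 = 39.3848 m
d_total = 356.979 m, t_total = 15.47 s
v_avg = d_total/t_total = 356.979/15.47 = 23.08 m/s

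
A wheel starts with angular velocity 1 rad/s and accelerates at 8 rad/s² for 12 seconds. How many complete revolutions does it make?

θ = ω₀t + ½αt² = 1×12 + ½×8×12² = 588.0 rad
Total revolutions = θ/(2π) = 588.0/(2π) = 93.58
Complete revolutions = ⌊93.58⌋ = 93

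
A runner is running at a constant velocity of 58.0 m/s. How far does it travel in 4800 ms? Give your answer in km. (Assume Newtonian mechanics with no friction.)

t = 4800 ms × 0.001 = 4.8 s
d = v × t = 58.0 × 4.8 = 278.4 m
d = 278.4 m / 1000.0 = 0.2784 km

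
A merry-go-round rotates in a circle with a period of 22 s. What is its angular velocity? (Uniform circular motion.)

ω = 2π/T = 2π/22 = 0.2856 rad/s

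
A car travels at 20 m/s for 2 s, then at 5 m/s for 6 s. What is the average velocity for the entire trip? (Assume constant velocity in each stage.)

d₁ = v₁t₁ = 20 × 2 = 40 m
d₂ = v₂t₂ = 5 × 6 = 30 m
d_total = 70 m, t_total = 8 s
v_avg = d_total/t_total = 70/8 = 8.75 m/s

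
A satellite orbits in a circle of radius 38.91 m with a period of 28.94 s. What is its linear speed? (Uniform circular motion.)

v = 2πr/T = 2π×38.91/28.94 = 8.45 m/s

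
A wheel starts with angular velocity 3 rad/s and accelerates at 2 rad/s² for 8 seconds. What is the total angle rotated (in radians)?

θ = ω₀t + ½αt² = 3×8 + ½×2×8² = 88.0 rad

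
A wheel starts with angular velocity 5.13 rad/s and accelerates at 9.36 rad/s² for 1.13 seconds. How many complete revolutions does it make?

θ = ω₀t + ½αt² = 5.13×1.13 + ½×9.36×1.13² = 11.772792 rad
Total revolutions = θ/(2π) = 11.772792/(2π) = 1.87
Complete revolutions = ⌊1.87⌋ = 1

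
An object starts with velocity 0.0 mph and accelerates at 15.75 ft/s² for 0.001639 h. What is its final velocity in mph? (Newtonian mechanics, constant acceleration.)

v₀ = 0.0 mph × 0.44704 = 0.0 m/s
a = 15.75 ft/s² × 0.3048 = 4.8006 m/s²
t = 0.001639 h × 3600.0 = 5.9004 s
v = v₀ + a × t = 0.0 + 4.8006 × 5.9004 = 28.3255 m/s
v = 28.3255 m/s / 0.44704 = 63.36 mph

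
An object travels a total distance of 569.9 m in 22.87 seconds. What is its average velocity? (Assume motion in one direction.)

v_avg = Δd / Δt = 569.9 / 22.87 = 24.92 m/s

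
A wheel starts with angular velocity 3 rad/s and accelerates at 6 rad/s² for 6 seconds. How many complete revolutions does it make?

θ = ω₀t + ½αt² = 3×6 + ½×6×6² = 126.0 rad
Total revolutions = θ/(2π) = 126.0/(2π) = 20.05
Complete revolutions = ⌊20.05⌋ = 20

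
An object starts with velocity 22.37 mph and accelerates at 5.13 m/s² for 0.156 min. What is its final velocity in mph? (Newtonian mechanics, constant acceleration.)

v₀ = 22.37 mph × 0.44704 = 10.0003 m/s
t = 0.156 min × 60.0 = 9.36 s
v = v₀ + a × t = 10.0003 + 5.13 × 9.36 = 58.0171 m/s
v = 58.0171 m/s / 0.44704 = 129.8 mph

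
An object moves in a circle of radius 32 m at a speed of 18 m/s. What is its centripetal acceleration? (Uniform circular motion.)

a_c = v²/r = 18²/32 = 324/32 = 10.12 m/s²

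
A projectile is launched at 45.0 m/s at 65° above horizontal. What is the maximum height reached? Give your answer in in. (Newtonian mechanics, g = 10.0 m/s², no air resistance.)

H = v₀² × sin²(θ) / (2g) = 45.0² × sin(65°)² / (2 × 10.0) = 2025.0 × 0.821394 / 20.0 = 83.1661 m
H = 83.1661 m / 0.0254 = 3274 in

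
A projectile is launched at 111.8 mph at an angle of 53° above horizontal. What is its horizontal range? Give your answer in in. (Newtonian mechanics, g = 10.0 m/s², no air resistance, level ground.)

v₀ = 111.8 mph × 0.44704 = 49.9791 m/s
R = v₀² × sin(2θ) / g = 49.9791² × sin(2 × 53°) / 10.0 = 2497.91 × 0.961262 / 10.0 = 240.115 m
R = 240.115 m / 0.0254 = 9453 in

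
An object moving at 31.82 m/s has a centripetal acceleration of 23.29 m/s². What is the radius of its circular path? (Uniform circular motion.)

r = v²/a_c = 31.82²/23.29 = 43.47 m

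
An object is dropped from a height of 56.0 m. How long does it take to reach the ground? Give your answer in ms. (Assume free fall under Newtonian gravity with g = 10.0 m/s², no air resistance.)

t = √(2h/g) = √(2 × 56.0 / 10.0) = 3.34664 s
t = 3.34664 s / 0.001 = 3347 ms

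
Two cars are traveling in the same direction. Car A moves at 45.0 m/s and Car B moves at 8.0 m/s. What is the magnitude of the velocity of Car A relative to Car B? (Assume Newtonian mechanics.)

v_rel = |v_A - v_B| = |45.0 - 8.0| = 37.0 m/s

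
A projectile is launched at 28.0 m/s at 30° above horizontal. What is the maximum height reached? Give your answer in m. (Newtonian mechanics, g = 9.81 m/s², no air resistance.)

H = v₀² × sin²(θ) / (2g) = 28.0² × sin(30°)² / (2 × 9.81) = 784.0 × 0.25 / 19.62 = 9.99 m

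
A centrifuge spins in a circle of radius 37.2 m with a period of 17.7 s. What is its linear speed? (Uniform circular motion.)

v = 2πr/T = 2π×37.2/17.7 = 13.21 m/s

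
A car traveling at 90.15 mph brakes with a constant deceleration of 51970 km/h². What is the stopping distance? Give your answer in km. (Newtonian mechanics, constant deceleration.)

v₀ = 90.15 mph × 0.44704 = 40.3007 m/s
a = 51970 km/h² × 7.716049382716049e-05 = 4.01003 m/s²
d = v₀² / (2a) = 40.3007² / (2 × 4.01003) = 1624.15 / 8.02006 = 202.511 m
d = 202.511 m / 1000.0 = 0.2025 km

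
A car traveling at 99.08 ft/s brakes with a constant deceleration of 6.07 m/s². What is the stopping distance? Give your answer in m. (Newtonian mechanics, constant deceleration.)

v₀ = 99.08 ft/s × 0.3048 = 30.1996 m/s
d = v₀² / (2a) = 30.1996² / (2 × 6.07) = 912.016 / 12.14 = 75.12 m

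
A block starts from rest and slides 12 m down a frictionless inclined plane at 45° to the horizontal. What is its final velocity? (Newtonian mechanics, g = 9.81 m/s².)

a = g sin(θ) = 9.81 × sin(45°) = 6.9367 m/s²
v = √(2ad) = √(2 × 6.9367 × 12) = 12.9 m/s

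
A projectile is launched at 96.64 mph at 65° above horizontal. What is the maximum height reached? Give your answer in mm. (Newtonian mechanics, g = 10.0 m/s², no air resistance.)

v₀ = 96.64 mph × 0.44704 = 43.2019 m/s
H = v₀² × sin²(θ) / (2g) = 43.2019² × sin(65°)² / (2 × 10.0) = 1866.4 × 0.821394 / 20.0 = 76.6525 m
H = 76.6525 m / 0.001 = 76650 mm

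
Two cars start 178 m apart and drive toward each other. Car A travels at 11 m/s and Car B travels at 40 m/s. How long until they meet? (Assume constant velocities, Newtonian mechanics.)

Combined speed: v_combined = 11 + 40 = 51 m/s
Time to meet: t = d/v_combined = 178/51 = 3.49 s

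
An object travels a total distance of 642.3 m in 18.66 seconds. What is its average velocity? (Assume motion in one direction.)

v_avg = Δd / Δt = 642.3 / 18.66 = 34.42 m/s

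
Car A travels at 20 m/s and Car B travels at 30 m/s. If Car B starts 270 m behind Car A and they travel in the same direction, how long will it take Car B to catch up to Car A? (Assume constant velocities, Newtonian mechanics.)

Relative speed: v_rel = 30 - 20 = 10 m/s
Time to catch: t = d₀/v_rel = 270/10 = 27.0 s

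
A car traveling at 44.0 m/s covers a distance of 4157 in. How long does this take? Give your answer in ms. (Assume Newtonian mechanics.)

d = 4157 in × 0.0254 = 105.588 m
t = d / v = 105.588 / 44.0 = 2.39973 s
t = 2.39973 s / 0.001 = 2400 ms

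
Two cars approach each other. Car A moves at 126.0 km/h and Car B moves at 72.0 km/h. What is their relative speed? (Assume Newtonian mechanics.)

v_rel = v_A + v_B = 126.0 + 72.0 = 198.0 km/h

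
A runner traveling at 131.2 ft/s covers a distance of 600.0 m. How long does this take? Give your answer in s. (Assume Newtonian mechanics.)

v = 131.2 ft/s × 0.3048 = 39.9898 m/s
t = d / v = 600.0 / 39.9898 = 15.0 s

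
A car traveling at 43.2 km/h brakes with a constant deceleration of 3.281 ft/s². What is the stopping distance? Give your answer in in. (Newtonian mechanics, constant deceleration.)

v₀ = 43.2 km/h × 0.2777777777777778 = 12.0 m/s
a = 3.281 ft/s² × 0.3048 = 1.00005 m/s²
d = v₀² / (2a) = 12.0² / (2 × 1.00005) = 144.0 / 2.0001 = 71.9964 m
d = 71.9964 m / 0.0254 = 2835 in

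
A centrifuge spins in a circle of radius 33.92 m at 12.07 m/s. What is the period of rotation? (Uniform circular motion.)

T = 2πr/v = 2π×33.92/12.07 = 17.66 s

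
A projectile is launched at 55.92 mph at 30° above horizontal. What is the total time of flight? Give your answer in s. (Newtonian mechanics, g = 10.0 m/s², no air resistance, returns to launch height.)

v₀ = 55.92 mph × 0.44704 = 24.9985 m/s
T = 2 × v₀ × sin(θ) / g = 2 × 24.9985 × sin(30°) / 10.0 = 2 × 24.9985 × 0.5 / 10.0 = 2.5 s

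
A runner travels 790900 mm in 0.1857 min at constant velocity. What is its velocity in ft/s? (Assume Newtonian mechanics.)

d = 790900 mm × 0.001 = 790.9 m
t = 0.1857 min × 60.0 = 11.142 s
v = d / t = 790.9 / 11.142 = 70.9837 m/s
v = 70.9837 m/s / 0.3048 = 232.9 ft/s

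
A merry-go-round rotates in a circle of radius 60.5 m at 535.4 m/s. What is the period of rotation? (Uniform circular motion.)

T = 2πr/v = 2π×60.5/535.4 = 0.71 s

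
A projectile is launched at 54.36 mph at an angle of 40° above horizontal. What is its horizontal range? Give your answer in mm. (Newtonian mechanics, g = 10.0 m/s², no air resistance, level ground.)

v₀ = 54.36 mph × 0.44704 = 24.3011 m/s
R = v₀² × sin(2θ) / g = 24.3011² × sin(2 × 40°) / 10.0 = 590.543 × 0.984808 / 10.0 = 58.1571 m
R = 58.1571 m / 0.001 = 58160 mm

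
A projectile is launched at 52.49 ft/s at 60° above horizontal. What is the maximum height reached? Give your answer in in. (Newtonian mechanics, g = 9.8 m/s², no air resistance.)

v₀ = 52.49 ft/s × 0.3048 = 15.999 m/s
H = v₀² × sin²(θ) / (2g) = 15.999² × sin(60°)² / (2 × 9.8) = 255.968 × 0.75 / 19.6 = 9.79469 m
H = 9.79469 m / 0.0254 = 385.6 in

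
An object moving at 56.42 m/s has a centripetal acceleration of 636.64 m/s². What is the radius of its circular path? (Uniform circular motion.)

r = v²/a_c = 56.42²/636.64 = 5.0 m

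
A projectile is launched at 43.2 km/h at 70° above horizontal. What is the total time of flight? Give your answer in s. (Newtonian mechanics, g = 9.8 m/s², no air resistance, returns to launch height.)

v₀ = 43.2 km/h × 0.2777777777777778 = 12.0 m/s
T = 2 × v₀ × sin(θ) / g = 2 × 12.0 × sin(70°) / 9.8 = 2 × 12.0 × 0.939693 / 9.8 = 2.301 s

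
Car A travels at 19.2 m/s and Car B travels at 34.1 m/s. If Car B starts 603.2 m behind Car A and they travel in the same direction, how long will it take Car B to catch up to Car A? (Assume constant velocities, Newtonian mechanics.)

Relative speed: v_rel = 34.1 - 19.2 = 14.9 m/s
Time to catch: t = d₀/v_rel = 603.2/14.9 = 40.48 s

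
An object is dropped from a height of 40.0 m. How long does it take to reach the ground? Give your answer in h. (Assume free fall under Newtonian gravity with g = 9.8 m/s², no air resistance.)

t = √(2h/g) = √(2 × 40.0 / 9.8) = 2.857143 s
t = 2.857143 s / 3600.0 = 0.0007937 h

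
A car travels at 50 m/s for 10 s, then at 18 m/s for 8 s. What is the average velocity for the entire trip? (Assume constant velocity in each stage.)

d₁ = v₁t₁ = 50 × 10 = 500 m
d₂ = v₂t₂ = 18 × 8 = 144 m
d_total = 644 m, t_total = 18 s
v_avg = d_total/t_total = 644/18 = 35.78 m/s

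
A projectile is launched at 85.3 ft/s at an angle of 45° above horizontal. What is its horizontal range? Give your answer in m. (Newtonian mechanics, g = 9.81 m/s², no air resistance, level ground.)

v₀ = 85.3 ft/s × 0.3048 = 25.9994 m/s
R = v₀² × sin(2θ) / g = 25.9994² × sin(2 × 45°) / 9.81 = 675.969 × 1.0 / 9.81 = 68.91 m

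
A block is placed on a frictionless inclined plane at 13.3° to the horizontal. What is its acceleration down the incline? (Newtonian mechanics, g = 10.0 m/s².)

a = g sin(θ) = 10.0 × sin(13.3°) = 10.0 × 0.23 = 2.3 m/s²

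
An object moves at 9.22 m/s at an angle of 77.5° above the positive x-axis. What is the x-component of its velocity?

vₓ = v cos(θ) = 9.22 × cos(77.5°) = 2.0 m/s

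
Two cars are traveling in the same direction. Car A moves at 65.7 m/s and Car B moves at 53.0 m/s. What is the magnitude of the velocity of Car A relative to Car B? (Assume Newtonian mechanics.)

v_rel = |v_A - v_B| = |65.7 - 53.0| = 12.7 m/s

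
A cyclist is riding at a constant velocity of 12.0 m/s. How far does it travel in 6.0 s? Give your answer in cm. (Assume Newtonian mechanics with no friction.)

d = v × t = 12.0 × 6.0 = 72.0 m
d = 72.0 m / 0.01 = 7200 cm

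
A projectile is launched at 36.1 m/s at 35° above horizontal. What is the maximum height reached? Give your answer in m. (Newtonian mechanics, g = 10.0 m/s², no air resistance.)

H = v₀² × sin²(θ) / (2g) = 36.1² × sin(35°)² / (2 × 10.0) = 1303.21 × 0.32899 / 20.0 = 21.44 m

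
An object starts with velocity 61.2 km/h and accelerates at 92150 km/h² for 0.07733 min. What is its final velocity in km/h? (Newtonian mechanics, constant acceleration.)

v₀ = 61.2 km/h × 0.2777777777777778 = 17.0 m/s
a = 92150 km/h² × 7.716049382716049e-05 = 7.11034 m/s²
t = 0.07733 min × 60.0 = 4.6398 s
v = v₀ + a × t = 17.0 + 7.11034 × 4.6398 = 49.9906 m/s
v = 49.9906 m/s / 0.2777777777777778 = 180.0 km/h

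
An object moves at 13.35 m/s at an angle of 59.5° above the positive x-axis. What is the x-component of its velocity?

vₓ = v cos(θ) = 13.35 × cos(59.5°) = 6.78 m/s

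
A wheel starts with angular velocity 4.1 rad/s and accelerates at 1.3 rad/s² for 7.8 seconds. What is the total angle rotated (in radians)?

θ = ω₀t + ½αt² = 4.1×7.8 + ½×1.3×7.8² = 71.53 rad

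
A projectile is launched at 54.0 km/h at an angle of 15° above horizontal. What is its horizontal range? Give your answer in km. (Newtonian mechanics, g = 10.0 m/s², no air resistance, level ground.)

v₀ = 54.0 km/h × 0.2777777777777778 = 15.0 m/s
R = v₀² × sin(2θ) / g = 15.0² × sin(2 × 15°) / 10.0 = 225.0 × 0.5 / 10.0 = 11.25 m
R = 11.25 m / 1000.0 = 0.01125 km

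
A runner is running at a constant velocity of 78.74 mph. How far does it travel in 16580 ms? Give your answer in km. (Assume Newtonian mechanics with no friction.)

v = 78.74 mph × 0.44704 = 35.1999 m/s
t = 16580 ms × 0.001 = 16.58 s
d = v × t = 35.1999 × 16.58 = 583.614 m
d = 583.614 m / 1000.0 = 0.5836 km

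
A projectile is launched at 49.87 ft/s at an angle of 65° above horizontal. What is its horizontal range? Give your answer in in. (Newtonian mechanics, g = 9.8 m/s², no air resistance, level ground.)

v₀ = 49.87 ft/s × 0.3048 = 15.2004 m/s
R = v₀² × sin(2θ) / g = 15.2004² × sin(2 × 65°) / 9.8 = 231.052 × 0.766044 / 9.8 = 18.0608 m
R = 18.0608 m / 0.0254 = 711.1 in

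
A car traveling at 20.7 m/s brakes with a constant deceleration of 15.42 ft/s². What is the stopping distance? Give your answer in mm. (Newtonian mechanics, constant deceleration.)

a = 15.42 ft/s² × 0.3048 = 4.70002 m/s²
d = v₀² / (2a) = 20.7² / (2 × 4.70002) = 428.49 / 9.40004 = 45.5838 m
d = 45.5838 m / 0.001 = 45580 mm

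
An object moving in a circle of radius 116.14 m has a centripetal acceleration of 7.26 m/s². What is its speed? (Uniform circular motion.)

v = √(a_c × r) = √(7.26 × 116.14) = 29.04 m/s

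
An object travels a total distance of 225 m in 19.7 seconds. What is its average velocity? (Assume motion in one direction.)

v_avg = Δd / Δt = 225 / 19.7 = 11.42 m/s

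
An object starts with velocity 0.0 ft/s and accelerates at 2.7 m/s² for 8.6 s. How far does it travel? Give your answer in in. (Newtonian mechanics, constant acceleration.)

v₀ = 0.0 ft/s × 0.3048 = 0.0 m/s
d = v₀ × t + ½ × a × t² = 0.0 × 8.6 + 0.5 × 2.7 × 8.6² = 99.846 m
d = 99.846 m / 0.0254 = 3931 in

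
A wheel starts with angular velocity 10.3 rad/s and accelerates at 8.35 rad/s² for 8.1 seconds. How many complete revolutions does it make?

θ = ω₀t + ½αt² = 10.3×8.1 + ½×8.35×8.1² = 357.35175 rad
Total revolutions = θ/(2π) = 357.35175/(2π) = 56.87
Complete revolutions = ⌊56.87⌋ = 56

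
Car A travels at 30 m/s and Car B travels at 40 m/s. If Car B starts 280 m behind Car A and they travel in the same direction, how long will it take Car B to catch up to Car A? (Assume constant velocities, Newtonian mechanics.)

Relative speed: v_rel = 40 - 30 = 10 m/s
Time to catch: t = d₀/v_rel = 280/10 = 28.0 s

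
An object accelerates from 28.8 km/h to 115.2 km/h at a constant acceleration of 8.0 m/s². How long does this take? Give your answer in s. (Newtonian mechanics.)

v₀ = 28.8 km/h × 0.2777777777777778 = 8.0 m/s
v = 115.2 km/h × 0.2777777777777778 = 32.0 m/s
t = (v - v₀) / a = (32.0 - 8.0) / 8.0 = 3.0 s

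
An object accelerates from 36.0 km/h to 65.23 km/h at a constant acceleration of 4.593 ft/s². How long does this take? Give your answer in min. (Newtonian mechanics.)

v₀ = 36.0 km/h × 0.2777777777777778 = 10.0 m/s
v = 65.23 km/h × 0.2777777777777778 = 18.1194 m/s
a = 4.593 ft/s² × 0.3048 = 1.39995 m/s²
t = (v - v₀) / a = (18.1194 - 10.0) / 1.39995 = 5.79978 s
t = 5.79978 s / 60.0 = 0.09666 min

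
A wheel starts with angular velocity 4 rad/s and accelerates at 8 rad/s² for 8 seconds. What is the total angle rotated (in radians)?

θ = ω₀t + ½αt² = 4×8 + ½×8×8² = 288.0 rad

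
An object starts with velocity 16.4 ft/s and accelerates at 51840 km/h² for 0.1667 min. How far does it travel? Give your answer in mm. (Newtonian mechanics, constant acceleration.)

v₀ = 16.4 ft/s × 0.3048 = 4.99872 m/s
a = 51840 km/h² × 7.716049382716049e-05 = 4.0 m/s²
t = 0.1667 min × 60.0 = 10.002 s
d = v₀ × t + ½ × a × t² = 4.99872 × 10.002 + 0.5 × 4.0 × 10.002² = 250.077 m
d = 250.077 m / 0.001 = 250100 mm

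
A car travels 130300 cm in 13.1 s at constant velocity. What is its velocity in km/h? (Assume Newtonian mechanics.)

d = 130300 cm × 0.01 = 1303.0 m
v = d / t = 1303.0 / 13.1 = 99.4656 m/s
v = 99.4656 m/s / 0.2777777777777778 = 358.1 km/h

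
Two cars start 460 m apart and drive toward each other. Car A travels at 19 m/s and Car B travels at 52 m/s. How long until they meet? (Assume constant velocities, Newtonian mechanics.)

Combined speed: v_combined = 19 + 52 = 71 m/s
Time to meet: t = d/v_combined = 460/71 = 6.48 s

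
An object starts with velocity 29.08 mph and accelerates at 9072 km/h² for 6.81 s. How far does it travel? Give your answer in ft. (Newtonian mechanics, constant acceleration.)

v₀ = 29.08 mph × 0.44704 = 12.9999 m/s
a = 9072 km/h² × 7.716049382716049e-05 = 0.7 m/s²
d = v₀ × t + ½ × a × t² = 12.9999 × 6.81 + 0.5 × 0.7 × 6.81² = 104.761 m
d = 104.761 m / 0.3048 = 343.7 ft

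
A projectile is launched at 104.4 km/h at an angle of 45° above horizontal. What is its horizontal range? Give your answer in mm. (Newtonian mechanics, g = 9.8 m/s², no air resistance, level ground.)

v₀ = 104.4 km/h × 0.2777777777777778 = 29.0 m/s
R = v₀² × sin(2θ) / g = 29.0² × sin(2 × 45°) / 9.8 = 841.0 × 1.0 / 9.8 = 85.8163 m
R = 85.8163 m / 0.001 = 85820 mm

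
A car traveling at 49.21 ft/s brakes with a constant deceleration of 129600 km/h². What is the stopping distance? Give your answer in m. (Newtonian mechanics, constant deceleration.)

v₀ = 49.21 ft/s × 0.3048 = 14.9992 m/s
a = 129600 km/h² × 7.716049382716049e-05 = 10.0 m/s²
d = v₀² / (2a) = 14.9992² / (2 × 10.0) = 224.976 / 20.0 = 11.25 m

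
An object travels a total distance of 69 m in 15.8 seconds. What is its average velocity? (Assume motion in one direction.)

v_avg = Δd / Δt = 69 / 15.8 = 4.37 m/s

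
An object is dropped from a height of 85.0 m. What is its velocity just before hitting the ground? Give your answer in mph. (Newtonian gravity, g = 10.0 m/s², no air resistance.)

v = √(2gh) = √(2 × 10.0 × 85.0) = 41.2311 m/s
v = 41.2311 m/s / 0.44704 = 92.23 mph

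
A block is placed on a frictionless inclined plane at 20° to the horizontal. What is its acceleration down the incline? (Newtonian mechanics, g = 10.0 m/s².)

a = g sin(θ) = 10.0 × sin(20°) = 10.0 × 0.342 = 3.42 m/s²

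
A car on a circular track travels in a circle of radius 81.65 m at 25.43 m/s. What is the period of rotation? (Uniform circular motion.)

T = 2πr/v = 2π×81.65/25.43 = 20.17 s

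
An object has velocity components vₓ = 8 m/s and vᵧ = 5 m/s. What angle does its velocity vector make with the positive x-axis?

θ = arctan(vᵧ/vₓ) = arctan(5/8) = 32.01°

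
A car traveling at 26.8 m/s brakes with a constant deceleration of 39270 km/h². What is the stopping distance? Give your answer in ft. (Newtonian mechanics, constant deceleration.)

a = 39270 km/h² × 7.716049382716049e-05 = 3.03009 m/s²
d = v₀² / (2a) = 26.8² / (2 × 3.03009) = 718.24 / 6.06018 = 118.518 m
d = 118.518 m / 0.3048 = 388.8 ft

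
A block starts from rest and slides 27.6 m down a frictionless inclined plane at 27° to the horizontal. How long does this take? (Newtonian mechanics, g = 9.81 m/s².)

a = g sin(θ) = 9.81 × sin(27°) = 4.4536 m/s²
t = √(2d/a) = √(2 × 27.6 / 4.4536) = 3.52 s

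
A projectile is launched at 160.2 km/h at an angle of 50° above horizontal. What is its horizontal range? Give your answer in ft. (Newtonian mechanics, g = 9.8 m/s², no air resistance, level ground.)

v₀ = 160.2 km/h × 0.2777777777777778 = 44.5 m/s
R = v₀² × sin(2θ) / g = 44.5² × sin(2 × 50°) / 9.8 = 1980.25 × 0.984808 / 9.8 = 198.997 m
R = 198.997 m / 0.3048 = 652.9 ft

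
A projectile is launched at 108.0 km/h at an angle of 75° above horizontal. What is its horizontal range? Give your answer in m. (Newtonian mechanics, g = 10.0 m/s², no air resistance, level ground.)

v₀ = 108.0 km/h × 0.2777777777777778 = 30.0 m/s
R = v₀² × sin(2θ) / g = 30.0² × sin(2 × 75°) / 10.0 = 900.0 × 0.5 / 10.0 = 45.0 m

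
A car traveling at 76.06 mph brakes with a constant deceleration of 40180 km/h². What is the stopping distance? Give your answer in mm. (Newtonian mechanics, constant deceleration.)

v₀ = 76.06 mph × 0.44704 = 34.0019 m/s
a = 40180 km/h² × 7.716049382716049e-05 = 3.10031 m/s²
d = v₀² / (2a) = 34.0019² / (2 × 3.10031) = 1156.13 / 6.20062 = 186.454 m
d = 186.454 m / 0.001 = 186500 mm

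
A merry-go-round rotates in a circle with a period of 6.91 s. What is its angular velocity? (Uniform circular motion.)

ω = 2π/T = 2π/6.91 = 0.9093 rad/s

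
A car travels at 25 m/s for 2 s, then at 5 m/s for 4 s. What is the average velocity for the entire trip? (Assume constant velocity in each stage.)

d₁ = v₁t₁ = 25 × 2 = 50 m
d₂ = v₂t₂ = 5 × 4 = 20 m
d_total = 70 m, t_total = 6 s
v_avg = d_total/t_total = 70/6 = 11.67 m/s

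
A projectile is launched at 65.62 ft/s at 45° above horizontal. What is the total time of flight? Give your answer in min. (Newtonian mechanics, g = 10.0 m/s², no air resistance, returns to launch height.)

v₀ = 65.62 ft/s × 0.3048 = 20.001 m/s
T = 2 × v₀ × sin(θ) / g = 2 × 20.001 × sin(45°) / 10.0 = 2 × 20.001 × 0.707107 / 10.0 = 2.82857 s
T = 2.82857 s / 60.0 = 0.04714 min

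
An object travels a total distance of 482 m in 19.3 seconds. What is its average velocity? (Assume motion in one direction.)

v_avg = Δd / Δt = 482 / 19.3 = 24.97 m/s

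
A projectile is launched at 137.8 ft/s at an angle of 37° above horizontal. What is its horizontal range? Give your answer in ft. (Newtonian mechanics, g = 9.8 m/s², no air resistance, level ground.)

v₀ = 137.8 ft/s × 0.3048 = 42.0014 m/s
R = v₀² × sin(2θ) / g = 42.0014² × sin(2 × 37°) / 9.8 = 1764.12 × 0.961262 / 9.8 = 173.039 m
R = 173.039 m / 0.3048 = 567.7 ft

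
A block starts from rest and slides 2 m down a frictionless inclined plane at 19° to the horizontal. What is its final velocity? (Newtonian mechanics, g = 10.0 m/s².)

a = g sin(θ) = 10.0 × sin(19°) = 3.2557 m/s²
v = √(2ad) = √(2 × 3.2557 × 2) = 3.61 m/s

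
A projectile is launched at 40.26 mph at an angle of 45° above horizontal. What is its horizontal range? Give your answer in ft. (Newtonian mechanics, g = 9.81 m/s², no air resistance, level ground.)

v₀ = 40.26 mph × 0.44704 = 17.9978 m/s
R = v₀² × sin(2θ) / g = 17.9978² × sin(2 × 45°) / 9.81 = 323.921 × 1.0 / 9.81 = 33.0195 m
R = 33.0195 m / 0.3048 = 108.3 ft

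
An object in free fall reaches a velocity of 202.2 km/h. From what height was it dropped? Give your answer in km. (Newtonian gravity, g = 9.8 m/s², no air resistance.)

v = 202.2 km/h × 0.2777777777777778 = 56.1667 m/s
h = v² / (2g) = 56.1667² / (2 × 9.8) = 160.954 m
h = 160.954 m / 1000.0 = 0.161 km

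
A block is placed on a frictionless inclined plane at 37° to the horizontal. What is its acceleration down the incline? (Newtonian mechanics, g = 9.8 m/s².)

a = g sin(θ) = 9.8 × sin(37°) = 9.8 × 0.6018 = 5.9 m/s²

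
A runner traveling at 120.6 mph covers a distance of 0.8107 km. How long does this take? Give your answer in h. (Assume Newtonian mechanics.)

d = 0.8107 km × 1000.0 = 810.7 m
v = 120.6 mph × 0.44704 = 53.913 m/s
t = d / v = 810.7 / 53.913 = 15.0372 s
t = 15.0372 s / 3600.0 = 0.004177 h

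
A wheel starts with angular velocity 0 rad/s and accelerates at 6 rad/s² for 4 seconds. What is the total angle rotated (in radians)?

θ = ω₀t + ½αt² = 0×4 + ½×6×4² = 48.0 rad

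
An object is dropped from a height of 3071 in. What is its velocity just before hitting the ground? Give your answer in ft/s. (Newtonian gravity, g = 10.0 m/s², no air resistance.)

h = 3071 in × 0.0254 = 78.0034 m
v = √(2gh) = √(2 × 10.0 × 78.0034) = 39.4977 m/s
v = 39.4977 m/s / 0.3048 = 129.6 ft/s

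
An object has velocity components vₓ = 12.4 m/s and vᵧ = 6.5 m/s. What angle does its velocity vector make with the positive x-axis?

θ = arctan(vᵧ/vₓ) = arctan(6.5/12.4) = 27.66°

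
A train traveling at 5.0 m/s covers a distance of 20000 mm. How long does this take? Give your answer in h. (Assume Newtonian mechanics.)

d = 20000 mm × 0.001 = 20.0 m
t = d / v = 20.0 / 5.0 = 4.0 s
t = 4.0 s / 3600.0 = 0.001111 h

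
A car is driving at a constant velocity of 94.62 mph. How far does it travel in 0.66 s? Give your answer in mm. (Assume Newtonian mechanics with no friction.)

v = 94.62 mph × 0.44704 = 42.2989 m/s
d = v × t = 42.2989 × 0.66 = 27.9173 m
d = 27.9173 m / 0.001 = 27920 mm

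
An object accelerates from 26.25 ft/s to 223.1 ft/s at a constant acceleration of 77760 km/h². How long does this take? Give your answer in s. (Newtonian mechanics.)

v₀ = 26.25 ft/s × 0.3048 = 8.001 m/s
v = 223.1 ft/s × 0.3048 = 68.0009 m/s
a = 77760 km/h² × 7.716049382716049e-05 = 6.0 m/s²
t = (v - v₀) / a = (68.0009 - 8.001) / 6.0 = 10.0 s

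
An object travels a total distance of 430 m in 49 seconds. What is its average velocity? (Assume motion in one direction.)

v_avg = Δd / Δt = 430 / 49 = 8.78 m/s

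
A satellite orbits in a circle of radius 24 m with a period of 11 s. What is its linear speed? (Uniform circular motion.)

v = 2πr/T = 2π×24/11 = 13.71 m/s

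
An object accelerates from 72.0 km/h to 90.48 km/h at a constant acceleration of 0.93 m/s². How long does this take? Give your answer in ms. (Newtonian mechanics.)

v₀ = 72.0 km/h × 0.2777777777777778 = 20.0 m/s
v = 90.48 km/h × 0.2777777777777778 = 25.1333 m/s
t = (v - v₀) / a = (25.1333 - 20.0) / 0.93 = 5.51968 s
t = 5.51968 s / 0.001 = 5520 ms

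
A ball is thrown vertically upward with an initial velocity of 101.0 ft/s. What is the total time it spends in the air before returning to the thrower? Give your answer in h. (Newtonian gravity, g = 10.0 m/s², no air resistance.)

v₀ = 101.0 ft/s × 0.3048 = 30.7848 m/s
t_total = 2 × v₀ / g = 2 × 30.7848 / 10.0 = 6.15696 s
t_total = 6.15696 s / 3600.0 = 0.00171 h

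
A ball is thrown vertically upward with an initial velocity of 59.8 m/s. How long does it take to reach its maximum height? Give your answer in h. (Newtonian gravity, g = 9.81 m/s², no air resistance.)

t_up = v₀ / g = 59.8 / 9.81 = 6.09582 s
t_up = 6.09582 s / 3600.0 = 0.001693 h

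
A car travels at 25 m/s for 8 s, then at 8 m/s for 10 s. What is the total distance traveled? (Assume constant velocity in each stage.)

d₁ = v₁t₁ = 25 × 8 = 200 m
d₂ = v₂t₂ = 8 × 10 = 80 m
d_total = 200 + 80 = 280 m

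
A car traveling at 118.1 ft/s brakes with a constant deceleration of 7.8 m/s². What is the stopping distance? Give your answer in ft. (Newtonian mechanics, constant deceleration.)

v₀ = 118.1 ft/s × 0.3048 = 35.9969 m/s
d = v₀² / (2a) = 35.9969² / (2 × 7.8) = 1295.78 / 15.6 = 83.0628 m
d = 83.0628 m / 0.3048 = 272.5 ft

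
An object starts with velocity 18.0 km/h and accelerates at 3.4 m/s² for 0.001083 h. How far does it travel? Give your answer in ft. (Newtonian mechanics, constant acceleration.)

v₀ = 18.0 km/h × 0.2777777777777778 = 5.0 m/s
t = 0.001083 h × 3600.0 = 3.8988 s
d = v₀ × t + ½ × a × t² = 5.0 × 3.8988 + 0.5 × 3.4 × 3.8988² = 45.3351 m
d = 45.3351 m / 0.3048 = 148.7 ft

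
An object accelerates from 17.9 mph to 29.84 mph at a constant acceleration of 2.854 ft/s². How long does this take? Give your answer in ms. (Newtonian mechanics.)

v₀ = 17.9 mph × 0.44704 = 8.00202 m/s
v = 29.84 mph × 0.44704 = 13.3397 m/s
a = 2.854 ft/s² × 0.3048 = 0.869899 m/s²
t = (v - v₀) / a = (13.3397 - 8.00202) / 0.869899 = 6.13598 s
t = 6.13598 s / 0.001 = 6136 ms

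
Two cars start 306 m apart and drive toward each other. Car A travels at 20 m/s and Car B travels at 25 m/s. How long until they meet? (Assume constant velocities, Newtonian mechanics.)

Combined speed: v_combined = 20 + 25 = 45 m/s
Time to meet: t = d/v_combined = 306/45 = 6.8 s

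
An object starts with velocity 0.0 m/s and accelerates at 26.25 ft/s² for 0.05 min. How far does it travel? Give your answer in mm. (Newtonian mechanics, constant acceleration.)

a = 26.25 ft/s² × 0.3048 = 8.001 m/s²
t = 0.05 min × 60.0 = 3.0 s
d = v₀ × t + ½ × a × t² = 0.0 × 3.0 + 0.5 × 8.001 × 3.0² = 36.0045 m
d = 36.0045 m / 0.001 = 36000 mm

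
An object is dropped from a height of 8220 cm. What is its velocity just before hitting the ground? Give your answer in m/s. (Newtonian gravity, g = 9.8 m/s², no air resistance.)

h = 8220 cm × 0.01 = 82.2 m
v = √(2gh) = √(2 × 9.8 × 82.2) = 40.14 m/s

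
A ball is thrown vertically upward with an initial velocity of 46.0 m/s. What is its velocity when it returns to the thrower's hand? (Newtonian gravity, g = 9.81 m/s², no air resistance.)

By conservation of energy (no air resistance), the ball returns to the throw height with the same speed as launch, but directed downward.
|v_ground| = v₀ = 46.0 m/s
v_ground = 46.0 m/s (downward)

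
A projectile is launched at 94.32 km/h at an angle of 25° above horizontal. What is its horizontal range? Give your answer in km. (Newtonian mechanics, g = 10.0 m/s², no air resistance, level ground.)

v₀ = 94.32 km/h × 0.2777777777777778 = 26.2 m/s
R = v₀² × sin(2θ) / g = 26.2² × sin(2 × 25°) / 10.0 = 686.44 × 0.766044 / 10.0 = 52.5843 m
R = 52.5843 m / 1000.0 = 0.05258 km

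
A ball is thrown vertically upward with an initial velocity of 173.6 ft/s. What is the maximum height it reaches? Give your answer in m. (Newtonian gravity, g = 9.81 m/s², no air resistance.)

v₀ = 173.6 ft/s × 0.3048 = 52.9133 m/s
h_max = v₀² / (2g) = 52.9133² / (2 × 9.81) = 2799.82 / 19.62 = 142.7 m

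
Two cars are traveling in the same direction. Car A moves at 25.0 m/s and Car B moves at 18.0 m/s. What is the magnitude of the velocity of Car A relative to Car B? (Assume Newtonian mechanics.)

v_rel = |v_A - v_B| = |25.0 - 18.0| = 7.0 m/s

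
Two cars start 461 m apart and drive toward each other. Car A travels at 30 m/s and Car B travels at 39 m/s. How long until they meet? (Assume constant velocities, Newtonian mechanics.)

Combined speed: v_combined = 30 + 39 = 69 m/s
Time to meet: t = d/v_combined = 461/69 = 6.68 s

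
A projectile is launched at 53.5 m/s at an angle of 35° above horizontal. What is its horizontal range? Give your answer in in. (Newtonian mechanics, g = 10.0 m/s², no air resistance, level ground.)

R = v₀² × sin(2θ) / g = 53.5² × sin(2 × 35°) / 10.0 = 2862.25 × 0.939693 / 10.0 = 268.964 m
R = 268.964 m / 0.0254 = 10590 in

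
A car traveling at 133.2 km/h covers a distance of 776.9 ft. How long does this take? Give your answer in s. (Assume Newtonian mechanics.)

d = 776.9 ft × 0.3048 = 236.799 m
v = 133.2 km/h × 0.2777777777777778 = 37.0 m/s
t = d / v = 236.799 / 37.0 = 6.4 s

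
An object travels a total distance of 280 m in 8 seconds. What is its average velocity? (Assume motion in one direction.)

v_avg = Δd / Δt = 280 / 8 = 35.0 m/s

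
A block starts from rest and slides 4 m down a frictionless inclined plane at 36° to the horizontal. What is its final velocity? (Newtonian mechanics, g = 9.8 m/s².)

a = g sin(θ) = 9.8 × sin(36°) = 5.7603 m/s²
v = √(2ad) = √(2 × 5.7603 × 4) = 6.79 m/s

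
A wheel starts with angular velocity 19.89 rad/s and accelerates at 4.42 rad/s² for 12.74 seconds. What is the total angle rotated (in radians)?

θ = ω₀t + ½αt² = 19.89×12.74 + ½×4.42×12.74² = 612.1 rad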